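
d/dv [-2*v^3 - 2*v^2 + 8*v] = -6*v^2 - 4*v + 8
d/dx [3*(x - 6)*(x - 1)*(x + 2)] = 9*x^2 - 30*x - 24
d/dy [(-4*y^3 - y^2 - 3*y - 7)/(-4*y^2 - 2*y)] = (8*y^4 + 8*y^3 - 5*y^2 - 28*y - 7)/(2*y^2*(4*y^2 + 4*y + 1))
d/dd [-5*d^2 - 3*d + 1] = -10*d - 3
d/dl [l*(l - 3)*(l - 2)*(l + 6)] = 4*l^3 + 3*l^2 - 48*l + 36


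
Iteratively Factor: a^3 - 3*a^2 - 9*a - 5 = (a - 5)*(a^2 + 2*a + 1) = (a - 5)*(a + 1)*(a + 1)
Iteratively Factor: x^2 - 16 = (x + 4)*(x - 4)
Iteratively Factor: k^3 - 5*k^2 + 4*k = (k - 4)*(k^2 - k) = (k - 4)*(k - 1)*(k)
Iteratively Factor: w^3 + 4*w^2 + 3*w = (w + 3)*(w^2 + w) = (w + 1)*(w + 3)*(w)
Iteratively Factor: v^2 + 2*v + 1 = (v + 1)*(v + 1)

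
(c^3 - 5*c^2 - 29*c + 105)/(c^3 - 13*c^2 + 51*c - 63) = (c + 5)/(c - 3)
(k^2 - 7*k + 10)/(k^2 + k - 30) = (k - 2)/(k + 6)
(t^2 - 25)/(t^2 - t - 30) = (t - 5)/(t - 6)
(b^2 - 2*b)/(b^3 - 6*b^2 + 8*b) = 1/(b - 4)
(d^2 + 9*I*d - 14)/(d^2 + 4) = (d + 7*I)/(d - 2*I)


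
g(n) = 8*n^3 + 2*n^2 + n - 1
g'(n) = 24*n^2 + 4*n + 1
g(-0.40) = -1.59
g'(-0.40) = 3.24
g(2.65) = 164.57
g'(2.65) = 180.14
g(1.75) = 49.75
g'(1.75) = 81.50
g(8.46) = 4994.57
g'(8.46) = 1752.56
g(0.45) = 0.58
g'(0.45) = 7.66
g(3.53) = 379.35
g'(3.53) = 314.18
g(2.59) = 154.00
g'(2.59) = 172.35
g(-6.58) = -2200.11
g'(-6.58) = 1013.79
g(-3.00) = -202.00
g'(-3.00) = 205.00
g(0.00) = -1.00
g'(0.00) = 1.00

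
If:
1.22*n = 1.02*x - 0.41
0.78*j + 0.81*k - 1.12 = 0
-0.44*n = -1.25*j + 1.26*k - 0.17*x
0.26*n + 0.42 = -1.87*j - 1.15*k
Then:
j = -0.05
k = 1.43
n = -7.59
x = -8.67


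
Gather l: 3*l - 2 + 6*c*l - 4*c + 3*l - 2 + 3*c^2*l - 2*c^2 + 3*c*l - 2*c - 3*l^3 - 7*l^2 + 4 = -2*c^2 - 6*c - 3*l^3 - 7*l^2 + l*(3*c^2 + 9*c + 6)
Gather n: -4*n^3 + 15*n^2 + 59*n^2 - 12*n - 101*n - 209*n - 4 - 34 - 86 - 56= -4*n^3 + 74*n^2 - 322*n - 180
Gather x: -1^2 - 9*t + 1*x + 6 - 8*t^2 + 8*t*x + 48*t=-8*t^2 + 39*t + x*(8*t + 1) + 5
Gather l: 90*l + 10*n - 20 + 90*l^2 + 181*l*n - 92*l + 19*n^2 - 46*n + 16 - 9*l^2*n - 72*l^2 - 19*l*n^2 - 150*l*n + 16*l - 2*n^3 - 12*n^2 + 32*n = l^2*(18 - 9*n) + l*(-19*n^2 + 31*n + 14) - 2*n^3 + 7*n^2 - 4*n - 4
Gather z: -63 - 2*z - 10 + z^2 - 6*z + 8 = z^2 - 8*z - 65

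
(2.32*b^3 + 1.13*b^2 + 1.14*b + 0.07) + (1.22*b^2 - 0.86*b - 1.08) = 2.32*b^3 + 2.35*b^2 + 0.28*b - 1.01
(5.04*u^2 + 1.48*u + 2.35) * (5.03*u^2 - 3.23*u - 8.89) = 25.3512*u^4 - 8.8348*u^3 - 37.7655*u^2 - 20.7477*u - 20.8915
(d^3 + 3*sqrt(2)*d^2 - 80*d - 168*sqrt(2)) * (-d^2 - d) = -d^5 - 3*sqrt(2)*d^4 - d^4 - 3*sqrt(2)*d^3 + 80*d^3 + 80*d^2 + 168*sqrt(2)*d^2 + 168*sqrt(2)*d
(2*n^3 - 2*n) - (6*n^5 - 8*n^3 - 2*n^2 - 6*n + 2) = -6*n^5 + 10*n^3 + 2*n^2 + 4*n - 2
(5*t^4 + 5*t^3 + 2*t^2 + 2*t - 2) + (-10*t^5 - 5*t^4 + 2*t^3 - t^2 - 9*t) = -10*t^5 + 7*t^3 + t^2 - 7*t - 2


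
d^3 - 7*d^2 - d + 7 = (d - 7)*(d - 1)*(d + 1)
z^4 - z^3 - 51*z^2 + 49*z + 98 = (z - 7)*(z - 2)*(z + 1)*(z + 7)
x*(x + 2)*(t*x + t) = t*x^3 + 3*t*x^2 + 2*t*x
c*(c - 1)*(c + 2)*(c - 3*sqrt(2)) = c^4 - 3*sqrt(2)*c^3 + c^3 - 3*sqrt(2)*c^2 - 2*c^2 + 6*sqrt(2)*c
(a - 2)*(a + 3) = a^2 + a - 6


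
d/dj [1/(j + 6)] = -1/(j + 6)^2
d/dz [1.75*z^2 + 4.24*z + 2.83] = 3.5*z + 4.24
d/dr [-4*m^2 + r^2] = 2*r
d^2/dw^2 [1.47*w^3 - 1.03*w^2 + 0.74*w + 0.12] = 8.82*w - 2.06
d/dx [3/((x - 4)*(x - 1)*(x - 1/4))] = 36*(-4*x^2 + 14*x - 7)/(16*x^6 - 168*x^5 + 609*x^4 - 914*x^3 + 609*x^2 - 168*x + 16)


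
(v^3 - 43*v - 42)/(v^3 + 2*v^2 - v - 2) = (v^2 - v - 42)/(v^2 + v - 2)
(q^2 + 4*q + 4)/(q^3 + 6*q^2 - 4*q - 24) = (q + 2)/(q^2 + 4*q - 12)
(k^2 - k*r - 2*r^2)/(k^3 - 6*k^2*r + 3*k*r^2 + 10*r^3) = 1/(k - 5*r)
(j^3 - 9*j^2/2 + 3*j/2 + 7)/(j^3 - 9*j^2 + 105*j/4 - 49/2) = 2*(j + 1)/(2*j - 7)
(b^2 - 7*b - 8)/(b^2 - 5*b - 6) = (b - 8)/(b - 6)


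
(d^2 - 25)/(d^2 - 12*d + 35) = (d + 5)/(d - 7)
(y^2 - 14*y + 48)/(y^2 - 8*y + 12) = (y - 8)/(y - 2)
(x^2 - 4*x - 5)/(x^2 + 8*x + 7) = (x - 5)/(x + 7)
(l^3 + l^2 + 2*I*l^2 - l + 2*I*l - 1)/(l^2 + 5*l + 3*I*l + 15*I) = (l^3 + l^2*(1 + 2*I) + l*(-1 + 2*I) - 1)/(l^2 + l*(5 + 3*I) + 15*I)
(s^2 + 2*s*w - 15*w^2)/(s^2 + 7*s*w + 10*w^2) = (s - 3*w)/(s + 2*w)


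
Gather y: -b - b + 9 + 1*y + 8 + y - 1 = -2*b + 2*y + 16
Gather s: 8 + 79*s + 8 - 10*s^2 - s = -10*s^2 + 78*s + 16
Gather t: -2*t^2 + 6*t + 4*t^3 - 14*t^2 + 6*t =4*t^3 - 16*t^2 + 12*t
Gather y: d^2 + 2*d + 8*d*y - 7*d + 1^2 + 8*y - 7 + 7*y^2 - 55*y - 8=d^2 - 5*d + 7*y^2 + y*(8*d - 47) - 14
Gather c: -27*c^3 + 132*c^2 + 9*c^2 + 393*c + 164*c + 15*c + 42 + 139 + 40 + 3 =-27*c^3 + 141*c^2 + 572*c + 224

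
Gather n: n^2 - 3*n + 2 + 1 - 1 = n^2 - 3*n + 2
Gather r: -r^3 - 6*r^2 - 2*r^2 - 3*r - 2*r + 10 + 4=-r^3 - 8*r^2 - 5*r + 14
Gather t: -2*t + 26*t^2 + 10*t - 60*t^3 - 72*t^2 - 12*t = -60*t^3 - 46*t^2 - 4*t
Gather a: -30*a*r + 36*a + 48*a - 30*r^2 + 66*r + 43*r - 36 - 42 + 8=a*(84 - 30*r) - 30*r^2 + 109*r - 70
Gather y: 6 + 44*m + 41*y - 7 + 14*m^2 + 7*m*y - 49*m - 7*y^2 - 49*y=14*m^2 - 5*m - 7*y^2 + y*(7*m - 8) - 1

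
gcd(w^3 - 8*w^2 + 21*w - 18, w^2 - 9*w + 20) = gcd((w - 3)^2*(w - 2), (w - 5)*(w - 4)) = 1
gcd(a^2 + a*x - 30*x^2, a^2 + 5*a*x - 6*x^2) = a + 6*x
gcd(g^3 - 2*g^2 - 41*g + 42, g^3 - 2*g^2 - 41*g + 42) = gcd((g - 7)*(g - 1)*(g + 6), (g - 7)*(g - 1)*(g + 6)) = g^3 - 2*g^2 - 41*g + 42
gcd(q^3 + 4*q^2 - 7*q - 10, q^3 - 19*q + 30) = q^2 + 3*q - 10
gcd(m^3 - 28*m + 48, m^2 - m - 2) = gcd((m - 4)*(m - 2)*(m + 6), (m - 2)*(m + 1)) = m - 2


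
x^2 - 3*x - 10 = (x - 5)*(x + 2)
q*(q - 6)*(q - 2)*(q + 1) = q^4 - 7*q^3 + 4*q^2 + 12*q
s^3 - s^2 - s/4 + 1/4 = (s - 1)*(s - 1/2)*(s + 1/2)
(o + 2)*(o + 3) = o^2 + 5*o + 6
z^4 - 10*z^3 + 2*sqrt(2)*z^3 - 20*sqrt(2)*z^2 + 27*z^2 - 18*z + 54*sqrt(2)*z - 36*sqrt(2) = (z - 6)*(z - 3)*(z - 1)*(z + 2*sqrt(2))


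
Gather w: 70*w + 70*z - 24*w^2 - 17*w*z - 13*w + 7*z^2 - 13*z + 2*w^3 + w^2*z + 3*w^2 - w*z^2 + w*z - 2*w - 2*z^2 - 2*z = 2*w^3 + w^2*(z - 21) + w*(-z^2 - 16*z + 55) + 5*z^2 + 55*z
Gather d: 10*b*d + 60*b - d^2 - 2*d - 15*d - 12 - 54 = 60*b - d^2 + d*(10*b - 17) - 66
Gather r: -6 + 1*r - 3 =r - 9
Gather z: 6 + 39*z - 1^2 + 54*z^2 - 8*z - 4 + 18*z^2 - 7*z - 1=72*z^2 + 24*z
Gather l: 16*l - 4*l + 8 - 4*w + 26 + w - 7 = 12*l - 3*w + 27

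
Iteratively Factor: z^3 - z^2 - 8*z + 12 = (z + 3)*(z^2 - 4*z + 4) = (z - 2)*(z + 3)*(z - 2)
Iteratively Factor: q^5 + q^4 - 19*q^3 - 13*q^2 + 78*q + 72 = (q - 3)*(q^4 + 4*q^3 - 7*q^2 - 34*q - 24) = (q - 3)*(q + 4)*(q^3 - 7*q - 6) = (q - 3)*(q + 2)*(q + 4)*(q^2 - 2*q - 3) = (q - 3)^2*(q + 2)*(q + 4)*(q + 1)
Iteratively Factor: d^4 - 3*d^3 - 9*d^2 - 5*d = (d - 5)*(d^3 + 2*d^2 + d) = d*(d - 5)*(d^2 + 2*d + 1) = d*(d - 5)*(d + 1)*(d + 1)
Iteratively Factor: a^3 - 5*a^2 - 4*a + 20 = (a + 2)*(a^2 - 7*a + 10) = (a - 2)*(a + 2)*(a - 5)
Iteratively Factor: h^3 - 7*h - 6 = (h - 3)*(h^2 + 3*h + 2) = (h - 3)*(h + 2)*(h + 1)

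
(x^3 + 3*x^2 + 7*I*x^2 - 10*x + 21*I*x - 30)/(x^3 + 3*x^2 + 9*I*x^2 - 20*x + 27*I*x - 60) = (x + 2*I)/(x + 4*I)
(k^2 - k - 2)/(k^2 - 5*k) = (k^2 - k - 2)/(k*(k - 5))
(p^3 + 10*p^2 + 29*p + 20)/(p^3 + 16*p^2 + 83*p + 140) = (p + 1)/(p + 7)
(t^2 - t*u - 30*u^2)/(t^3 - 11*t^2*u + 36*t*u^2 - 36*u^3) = (t + 5*u)/(t^2 - 5*t*u + 6*u^2)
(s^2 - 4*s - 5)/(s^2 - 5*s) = (s + 1)/s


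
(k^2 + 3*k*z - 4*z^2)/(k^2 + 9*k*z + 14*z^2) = (k^2 + 3*k*z - 4*z^2)/(k^2 + 9*k*z + 14*z^2)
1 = 1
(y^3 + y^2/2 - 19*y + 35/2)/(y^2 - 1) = (2*y^2 + 3*y - 35)/(2*(y + 1))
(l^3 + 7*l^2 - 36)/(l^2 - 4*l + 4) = (l^2 + 9*l + 18)/(l - 2)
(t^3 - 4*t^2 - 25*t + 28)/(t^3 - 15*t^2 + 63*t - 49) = (t + 4)/(t - 7)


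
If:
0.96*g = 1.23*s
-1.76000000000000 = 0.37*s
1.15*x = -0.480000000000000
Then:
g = -6.09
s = -4.76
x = -0.42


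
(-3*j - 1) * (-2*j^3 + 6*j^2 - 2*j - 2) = 6*j^4 - 16*j^3 + 8*j + 2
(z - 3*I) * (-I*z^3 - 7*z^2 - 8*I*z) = -I*z^4 - 10*z^3 + 13*I*z^2 - 24*z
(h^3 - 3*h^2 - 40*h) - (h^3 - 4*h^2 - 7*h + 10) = h^2 - 33*h - 10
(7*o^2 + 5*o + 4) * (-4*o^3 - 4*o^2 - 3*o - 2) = -28*o^5 - 48*o^4 - 57*o^3 - 45*o^2 - 22*o - 8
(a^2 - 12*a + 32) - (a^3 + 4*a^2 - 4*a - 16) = -a^3 - 3*a^2 - 8*a + 48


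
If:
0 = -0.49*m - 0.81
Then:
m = -1.65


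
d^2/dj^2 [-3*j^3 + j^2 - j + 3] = 2 - 18*j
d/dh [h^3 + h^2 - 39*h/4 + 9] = 3*h^2 + 2*h - 39/4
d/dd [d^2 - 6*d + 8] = 2*d - 6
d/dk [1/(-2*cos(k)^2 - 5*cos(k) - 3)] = -(4*cos(k) + 5)*sin(k)/(5*cos(k) + cos(2*k) + 4)^2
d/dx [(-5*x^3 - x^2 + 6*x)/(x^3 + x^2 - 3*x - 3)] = 2*(-2*x^4 + 9*x^3 + 21*x^2 + 3*x - 9)/(x^6 + 2*x^5 - 5*x^4 - 12*x^3 + 3*x^2 + 18*x + 9)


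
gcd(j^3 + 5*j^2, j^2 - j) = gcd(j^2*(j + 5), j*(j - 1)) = j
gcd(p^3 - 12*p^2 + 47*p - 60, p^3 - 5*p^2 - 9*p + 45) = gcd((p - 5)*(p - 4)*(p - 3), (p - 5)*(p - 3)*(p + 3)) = p^2 - 8*p + 15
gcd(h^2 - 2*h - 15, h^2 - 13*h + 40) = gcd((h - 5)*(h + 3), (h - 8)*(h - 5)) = h - 5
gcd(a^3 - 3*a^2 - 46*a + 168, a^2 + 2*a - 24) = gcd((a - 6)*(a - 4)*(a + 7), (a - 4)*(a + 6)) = a - 4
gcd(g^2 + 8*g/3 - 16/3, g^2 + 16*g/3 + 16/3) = g + 4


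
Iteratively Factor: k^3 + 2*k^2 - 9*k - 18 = (k + 3)*(k^2 - k - 6) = (k + 2)*(k + 3)*(k - 3)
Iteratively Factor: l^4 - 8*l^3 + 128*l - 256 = (l - 4)*(l^3 - 4*l^2 - 16*l + 64) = (l - 4)^2*(l^2 - 16) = (l - 4)^2*(l + 4)*(l - 4)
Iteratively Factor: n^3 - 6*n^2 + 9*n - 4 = (n - 4)*(n^2 - 2*n + 1) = (n - 4)*(n - 1)*(n - 1)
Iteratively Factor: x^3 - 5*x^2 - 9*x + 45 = (x - 3)*(x^2 - 2*x - 15) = (x - 3)*(x + 3)*(x - 5)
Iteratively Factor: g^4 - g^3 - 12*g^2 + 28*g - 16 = (g - 2)*(g^3 + g^2 - 10*g + 8) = (g - 2)*(g - 1)*(g^2 + 2*g - 8) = (g - 2)^2*(g - 1)*(g + 4)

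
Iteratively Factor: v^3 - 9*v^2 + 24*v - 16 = (v - 4)*(v^2 - 5*v + 4) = (v - 4)*(v - 1)*(v - 4)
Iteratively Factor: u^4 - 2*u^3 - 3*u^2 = (u + 1)*(u^3 - 3*u^2) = u*(u + 1)*(u^2 - 3*u) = u^2*(u + 1)*(u - 3)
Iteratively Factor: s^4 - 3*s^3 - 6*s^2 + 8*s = (s - 4)*(s^3 + s^2 - 2*s) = (s - 4)*(s + 2)*(s^2 - s) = s*(s - 4)*(s + 2)*(s - 1)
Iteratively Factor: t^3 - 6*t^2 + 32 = (t + 2)*(t^2 - 8*t + 16) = (t - 4)*(t + 2)*(t - 4)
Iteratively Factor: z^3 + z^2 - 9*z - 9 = (z - 3)*(z^2 + 4*z + 3) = (z - 3)*(z + 1)*(z + 3)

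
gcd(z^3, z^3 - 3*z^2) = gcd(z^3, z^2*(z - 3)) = z^2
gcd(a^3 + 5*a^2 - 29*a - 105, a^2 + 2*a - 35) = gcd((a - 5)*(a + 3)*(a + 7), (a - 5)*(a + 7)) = a^2 + 2*a - 35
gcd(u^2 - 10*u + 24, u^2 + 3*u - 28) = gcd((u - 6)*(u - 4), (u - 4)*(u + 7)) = u - 4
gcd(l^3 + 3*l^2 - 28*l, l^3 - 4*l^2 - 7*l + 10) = 1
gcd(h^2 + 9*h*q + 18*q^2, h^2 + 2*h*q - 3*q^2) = h + 3*q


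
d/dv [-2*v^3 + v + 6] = 1 - 6*v^2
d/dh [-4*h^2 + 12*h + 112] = 12 - 8*h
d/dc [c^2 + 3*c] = 2*c + 3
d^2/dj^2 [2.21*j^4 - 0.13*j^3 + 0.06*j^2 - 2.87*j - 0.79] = 26.52*j^2 - 0.78*j + 0.12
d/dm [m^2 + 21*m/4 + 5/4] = 2*m + 21/4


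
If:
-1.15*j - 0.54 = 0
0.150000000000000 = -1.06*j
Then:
No Solution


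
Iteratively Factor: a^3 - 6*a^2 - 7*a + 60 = (a + 3)*(a^2 - 9*a + 20) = (a - 5)*(a + 3)*(a - 4)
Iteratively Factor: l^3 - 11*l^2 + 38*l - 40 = (l - 2)*(l^2 - 9*l + 20) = (l - 5)*(l - 2)*(l - 4)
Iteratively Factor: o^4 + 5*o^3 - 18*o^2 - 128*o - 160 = (o + 4)*(o^3 + o^2 - 22*o - 40) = (o + 2)*(o + 4)*(o^2 - o - 20) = (o - 5)*(o + 2)*(o + 4)*(o + 4)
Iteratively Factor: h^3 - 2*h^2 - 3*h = (h + 1)*(h^2 - 3*h) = h*(h + 1)*(h - 3)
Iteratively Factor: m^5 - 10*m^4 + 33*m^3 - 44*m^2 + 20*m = (m - 2)*(m^4 - 8*m^3 + 17*m^2 - 10*m) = m*(m - 2)*(m^3 - 8*m^2 + 17*m - 10) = m*(m - 5)*(m - 2)*(m^2 - 3*m + 2) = m*(m - 5)*(m - 2)^2*(m - 1)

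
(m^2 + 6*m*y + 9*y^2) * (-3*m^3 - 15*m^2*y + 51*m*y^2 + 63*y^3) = -3*m^5 - 33*m^4*y - 66*m^3*y^2 + 234*m^2*y^3 + 837*m*y^4 + 567*y^5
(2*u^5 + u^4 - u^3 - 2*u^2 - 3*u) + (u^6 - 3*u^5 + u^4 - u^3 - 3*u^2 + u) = u^6 - u^5 + 2*u^4 - 2*u^3 - 5*u^2 - 2*u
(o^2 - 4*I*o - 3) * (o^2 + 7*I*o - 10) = o^4 + 3*I*o^3 + 15*o^2 + 19*I*o + 30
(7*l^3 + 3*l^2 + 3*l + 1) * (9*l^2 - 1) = 63*l^5 + 27*l^4 + 20*l^3 + 6*l^2 - 3*l - 1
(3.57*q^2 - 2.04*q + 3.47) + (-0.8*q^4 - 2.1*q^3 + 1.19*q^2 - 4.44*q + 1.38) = -0.8*q^4 - 2.1*q^3 + 4.76*q^2 - 6.48*q + 4.85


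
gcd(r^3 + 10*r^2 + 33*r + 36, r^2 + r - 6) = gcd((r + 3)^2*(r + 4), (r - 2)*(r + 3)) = r + 3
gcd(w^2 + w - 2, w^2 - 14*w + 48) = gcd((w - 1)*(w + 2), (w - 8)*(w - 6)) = 1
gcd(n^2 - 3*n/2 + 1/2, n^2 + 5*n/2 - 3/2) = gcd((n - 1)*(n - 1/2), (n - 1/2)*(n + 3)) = n - 1/2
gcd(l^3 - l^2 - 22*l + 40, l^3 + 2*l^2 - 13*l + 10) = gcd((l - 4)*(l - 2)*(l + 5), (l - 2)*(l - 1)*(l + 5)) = l^2 + 3*l - 10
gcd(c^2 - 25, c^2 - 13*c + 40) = c - 5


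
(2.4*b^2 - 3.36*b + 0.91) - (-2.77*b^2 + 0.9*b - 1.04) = 5.17*b^2 - 4.26*b + 1.95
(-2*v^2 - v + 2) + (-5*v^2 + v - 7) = -7*v^2 - 5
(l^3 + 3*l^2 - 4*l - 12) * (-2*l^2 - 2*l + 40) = -2*l^5 - 8*l^4 + 42*l^3 + 152*l^2 - 136*l - 480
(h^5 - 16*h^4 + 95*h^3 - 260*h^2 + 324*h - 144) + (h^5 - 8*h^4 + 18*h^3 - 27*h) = 2*h^5 - 24*h^4 + 113*h^3 - 260*h^2 + 297*h - 144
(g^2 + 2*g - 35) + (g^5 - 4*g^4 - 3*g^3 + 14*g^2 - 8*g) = g^5 - 4*g^4 - 3*g^3 + 15*g^2 - 6*g - 35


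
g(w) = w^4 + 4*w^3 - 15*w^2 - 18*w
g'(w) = 4*w^3 + 12*w^2 - 30*w - 18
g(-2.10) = -45.95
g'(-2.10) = 60.88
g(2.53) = -35.80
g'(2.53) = 47.69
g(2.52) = -36.28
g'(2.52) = 46.62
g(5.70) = 1206.42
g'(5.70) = 941.65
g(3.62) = 99.75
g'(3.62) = 220.40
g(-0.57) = 4.75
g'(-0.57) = 2.26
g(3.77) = 135.28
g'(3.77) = 253.79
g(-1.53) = -16.42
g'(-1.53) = 41.66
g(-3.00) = -108.00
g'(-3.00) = 72.00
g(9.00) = 8100.00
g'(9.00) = 3600.00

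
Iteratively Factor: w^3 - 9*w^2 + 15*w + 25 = (w + 1)*(w^2 - 10*w + 25) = (w - 5)*(w + 1)*(w - 5)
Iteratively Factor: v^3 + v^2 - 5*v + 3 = (v - 1)*(v^2 + 2*v - 3) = (v - 1)*(v + 3)*(v - 1)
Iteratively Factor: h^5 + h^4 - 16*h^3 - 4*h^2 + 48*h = (h + 4)*(h^4 - 3*h^3 - 4*h^2 + 12*h) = h*(h + 4)*(h^3 - 3*h^2 - 4*h + 12) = h*(h + 2)*(h + 4)*(h^2 - 5*h + 6) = h*(h - 3)*(h + 2)*(h + 4)*(h - 2)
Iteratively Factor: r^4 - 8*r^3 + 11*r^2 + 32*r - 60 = (r - 5)*(r^3 - 3*r^2 - 4*r + 12) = (r - 5)*(r - 3)*(r^2 - 4) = (r - 5)*(r - 3)*(r - 2)*(r + 2)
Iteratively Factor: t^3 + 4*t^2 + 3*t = (t + 3)*(t^2 + t) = (t + 1)*(t + 3)*(t)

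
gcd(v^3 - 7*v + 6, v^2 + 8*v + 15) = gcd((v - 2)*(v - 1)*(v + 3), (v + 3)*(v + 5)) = v + 3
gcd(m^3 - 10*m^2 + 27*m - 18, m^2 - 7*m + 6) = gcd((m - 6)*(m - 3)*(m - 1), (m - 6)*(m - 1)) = m^2 - 7*m + 6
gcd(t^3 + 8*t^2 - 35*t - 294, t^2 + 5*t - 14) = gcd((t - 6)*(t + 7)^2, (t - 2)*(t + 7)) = t + 7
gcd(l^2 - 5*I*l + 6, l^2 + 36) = l - 6*I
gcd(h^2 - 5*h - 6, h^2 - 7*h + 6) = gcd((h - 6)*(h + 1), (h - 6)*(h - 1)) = h - 6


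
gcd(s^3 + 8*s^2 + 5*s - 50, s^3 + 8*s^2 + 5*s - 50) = s^3 + 8*s^2 + 5*s - 50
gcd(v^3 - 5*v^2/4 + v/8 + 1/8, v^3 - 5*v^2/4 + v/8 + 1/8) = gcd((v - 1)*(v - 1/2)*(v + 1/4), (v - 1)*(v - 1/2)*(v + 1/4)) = v^3 - 5*v^2/4 + v/8 + 1/8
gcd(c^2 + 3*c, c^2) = c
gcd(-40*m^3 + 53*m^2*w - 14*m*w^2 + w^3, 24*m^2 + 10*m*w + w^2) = 1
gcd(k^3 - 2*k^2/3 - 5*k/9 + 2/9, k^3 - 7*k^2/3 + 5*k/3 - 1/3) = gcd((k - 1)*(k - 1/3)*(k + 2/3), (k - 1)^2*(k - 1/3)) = k^2 - 4*k/3 + 1/3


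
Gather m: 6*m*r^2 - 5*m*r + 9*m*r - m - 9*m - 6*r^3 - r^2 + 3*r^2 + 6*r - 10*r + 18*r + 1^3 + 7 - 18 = m*(6*r^2 + 4*r - 10) - 6*r^3 + 2*r^2 + 14*r - 10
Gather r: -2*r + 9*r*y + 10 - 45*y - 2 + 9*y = r*(9*y - 2) - 36*y + 8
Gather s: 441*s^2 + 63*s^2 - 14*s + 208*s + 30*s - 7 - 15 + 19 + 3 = 504*s^2 + 224*s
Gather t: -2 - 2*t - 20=-2*t - 22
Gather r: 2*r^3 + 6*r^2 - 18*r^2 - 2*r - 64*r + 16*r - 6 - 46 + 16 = 2*r^3 - 12*r^2 - 50*r - 36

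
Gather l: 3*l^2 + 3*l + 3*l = 3*l^2 + 6*l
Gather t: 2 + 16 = 18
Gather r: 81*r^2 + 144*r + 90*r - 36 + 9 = 81*r^2 + 234*r - 27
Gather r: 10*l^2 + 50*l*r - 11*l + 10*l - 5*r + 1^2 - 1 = 10*l^2 - l + r*(50*l - 5)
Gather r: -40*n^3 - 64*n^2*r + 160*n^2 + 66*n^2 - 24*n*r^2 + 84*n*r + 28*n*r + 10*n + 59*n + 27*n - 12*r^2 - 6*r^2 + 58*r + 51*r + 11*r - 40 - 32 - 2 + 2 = -40*n^3 + 226*n^2 + 96*n + r^2*(-24*n - 18) + r*(-64*n^2 + 112*n + 120) - 72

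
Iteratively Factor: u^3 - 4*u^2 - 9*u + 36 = (u + 3)*(u^2 - 7*u + 12) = (u - 3)*(u + 3)*(u - 4)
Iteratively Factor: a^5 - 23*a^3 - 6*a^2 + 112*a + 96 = (a - 3)*(a^4 + 3*a^3 - 14*a^2 - 48*a - 32) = (a - 3)*(a + 2)*(a^3 + a^2 - 16*a - 16) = (a - 4)*(a - 3)*(a + 2)*(a^2 + 5*a + 4) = (a - 4)*(a - 3)*(a + 2)*(a + 4)*(a + 1)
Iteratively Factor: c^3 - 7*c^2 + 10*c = (c)*(c^2 - 7*c + 10) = c*(c - 5)*(c - 2)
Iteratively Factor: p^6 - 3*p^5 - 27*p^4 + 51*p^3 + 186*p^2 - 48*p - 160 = (p + 2)*(p^5 - 5*p^4 - 17*p^3 + 85*p^2 + 16*p - 80) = (p - 4)*(p + 2)*(p^4 - p^3 - 21*p^2 + p + 20) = (p - 4)*(p + 1)*(p + 2)*(p^3 - 2*p^2 - 19*p + 20) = (p - 5)*(p - 4)*(p + 1)*(p + 2)*(p^2 + 3*p - 4) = (p - 5)*(p - 4)*(p + 1)*(p + 2)*(p + 4)*(p - 1)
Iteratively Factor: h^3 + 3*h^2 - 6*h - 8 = (h + 4)*(h^2 - h - 2) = (h + 1)*(h + 4)*(h - 2)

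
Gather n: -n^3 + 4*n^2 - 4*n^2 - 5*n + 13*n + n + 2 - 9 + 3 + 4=-n^3 + 9*n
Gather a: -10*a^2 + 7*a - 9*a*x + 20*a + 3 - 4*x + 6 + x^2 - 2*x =-10*a^2 + a*(27 - 9*x) + x^2 - 6*x + 9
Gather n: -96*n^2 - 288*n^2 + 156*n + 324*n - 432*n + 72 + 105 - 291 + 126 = -384*n^2 + 48*n + 12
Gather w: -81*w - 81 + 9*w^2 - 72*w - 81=9*w^2 - 153*w - 162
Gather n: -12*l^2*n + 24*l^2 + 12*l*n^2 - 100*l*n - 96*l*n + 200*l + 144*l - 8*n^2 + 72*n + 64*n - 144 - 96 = 24*l^2 + 344*l + n^2*(12*l - 8) + n*(-12*l^2 - 196*l + 136) - 240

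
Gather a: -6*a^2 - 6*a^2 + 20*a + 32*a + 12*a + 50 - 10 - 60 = -12*a^2 + 64*a - 20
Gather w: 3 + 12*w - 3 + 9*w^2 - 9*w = 9*w^2 + 3*w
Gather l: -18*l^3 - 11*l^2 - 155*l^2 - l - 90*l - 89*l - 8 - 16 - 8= -18*l^3 - 166*l^2 - 180*l - 32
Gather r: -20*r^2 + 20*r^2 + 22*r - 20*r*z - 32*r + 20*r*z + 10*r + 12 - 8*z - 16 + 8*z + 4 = 0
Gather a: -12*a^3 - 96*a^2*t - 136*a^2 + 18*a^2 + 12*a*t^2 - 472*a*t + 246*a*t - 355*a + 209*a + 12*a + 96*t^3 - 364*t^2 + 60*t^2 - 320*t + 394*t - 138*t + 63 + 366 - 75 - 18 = -12*a^3 + a^2*(-96*t - 118) + a*(12*t^2 - 226*t - 134) + 96*t^3 - 304*t^2 - 64*t + 336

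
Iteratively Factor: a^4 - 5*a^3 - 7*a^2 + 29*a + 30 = (a + 1)*(a^3 - 6*a^2 - a + 30) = (a + 1)*(a + 2)*(a^2 - 8*a + 15) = (a - 3)*(a + 1)*(a + 2)*(a - 5)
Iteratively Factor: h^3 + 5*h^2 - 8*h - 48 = (h + 4)*(h^2 + h - 12) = (h - 3)*(h + 4)*(h + 4)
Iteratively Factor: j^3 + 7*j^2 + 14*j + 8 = (j + 4)*(j^2 + 3*j + 2) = (j + 2)*(j + 4)*(j + 1)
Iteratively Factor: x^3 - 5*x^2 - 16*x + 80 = (x - 4)*(x^2 - x - 20) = (x - 4)*(x + 4)*(x - 5)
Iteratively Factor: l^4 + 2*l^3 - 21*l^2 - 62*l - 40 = (l + 4)*(l^3 - 2*l^2 - 13*l - 10) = (l + 1)*(l + 4)*(l^2 - 3*l - 10) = (l - 5)*(l + 1)*(l + 4)*(l + 2)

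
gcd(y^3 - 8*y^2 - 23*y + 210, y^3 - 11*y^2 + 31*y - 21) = y - 7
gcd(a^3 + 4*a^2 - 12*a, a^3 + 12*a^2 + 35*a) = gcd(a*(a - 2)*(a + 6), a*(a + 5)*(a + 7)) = a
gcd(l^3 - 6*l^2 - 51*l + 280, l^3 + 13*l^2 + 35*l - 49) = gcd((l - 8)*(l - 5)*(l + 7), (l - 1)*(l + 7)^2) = l + 7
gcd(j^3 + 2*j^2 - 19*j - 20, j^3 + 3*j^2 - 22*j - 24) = j^2 - 3*j - 4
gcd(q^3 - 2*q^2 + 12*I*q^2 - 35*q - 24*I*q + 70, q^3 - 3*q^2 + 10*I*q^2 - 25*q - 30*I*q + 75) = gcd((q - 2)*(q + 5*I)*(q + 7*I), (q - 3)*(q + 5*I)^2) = q + 5*I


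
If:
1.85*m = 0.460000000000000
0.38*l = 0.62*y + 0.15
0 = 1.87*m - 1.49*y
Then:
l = 0.90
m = 0.25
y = 0.31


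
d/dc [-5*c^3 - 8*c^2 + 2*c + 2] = -15*c^2 - 16*c + 2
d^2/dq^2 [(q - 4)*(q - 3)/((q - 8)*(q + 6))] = 10*(-q^3 + 36*q^2 - 216*q + 720)/(q^6 - 6*q^5 - 132*q^4 + 568*q^3 + 6336*q^2 - 13824*q - 110592)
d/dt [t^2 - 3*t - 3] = 2*t - 3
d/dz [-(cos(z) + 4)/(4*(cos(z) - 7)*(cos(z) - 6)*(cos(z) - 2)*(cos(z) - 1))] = (-3*cos(z)^4 + 16*cos(z)^3 + 109*cos(z)^2 - 664*cos(z) + 692)*sin(z)/(4*(cos(z) - 7)^2*(cos(z) - 6)^2*(cos(z) - 2)^2*(cos(z) - 1)^2)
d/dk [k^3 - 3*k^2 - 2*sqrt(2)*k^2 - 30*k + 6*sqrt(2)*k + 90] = 3*k^2 - 6*k - 4*sqrt(2)*k - 30 + 6*sqrt(2)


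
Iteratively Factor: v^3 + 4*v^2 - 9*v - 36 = (v + 4)*(v^2 - 9) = (v - 3)*(v + 4)*(v + 3)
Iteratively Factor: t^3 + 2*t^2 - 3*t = (t + 3)*(t^2 - t) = (t - 1)*(t + 3)*(t)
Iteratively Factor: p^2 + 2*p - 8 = (p + 4)*(p - 2)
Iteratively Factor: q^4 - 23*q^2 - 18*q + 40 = (q + 2)*(q^3 - 2*q^2 - 19*q + 20) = (q + 2)*(q + 4)*(q^2 - 6*q + 5) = (q - 1)*(q + 2)*(q + 4)*(q - 5)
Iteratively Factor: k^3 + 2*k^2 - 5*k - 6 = (k - 2)*(k^2 + 4*k + 3) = (k - 2)*(k + 3)*(k + 1)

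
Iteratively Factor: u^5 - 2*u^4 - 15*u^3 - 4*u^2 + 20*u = (u)*(u^4 - 2*u^3 - 15*u^2 - 4*u + 20) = u*(u + 2)*(u^3 - 4*u^2 - 7*u + 10) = u*(u - 5)*(u + 2)*(u^2 + u - 2) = u*(u - 5)*(u + 2)^2*(u - 1)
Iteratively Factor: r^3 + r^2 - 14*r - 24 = (r - 4)*(r^2 + 5*r + 6) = (r - 4)*(r + 3)*(r + 2)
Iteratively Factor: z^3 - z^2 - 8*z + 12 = (z - 2)*(z^2 + z - 6) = (z - 2)^2*(z + 3)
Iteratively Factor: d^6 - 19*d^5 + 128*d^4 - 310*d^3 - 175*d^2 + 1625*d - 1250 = (d - 5)*(d^5 - 14*d^4 + 58*d^3 - 20*d^2 - 275*d + 250) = (d - 5)*(d + 2)*(d^4 - 16*d^3 + 90*d^2 - 200*d + 125) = (d - 5)*(d - 1)*(d + 2)*(d^3 - 15*d^2 + 75*d - 125) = (d - 5)^2*(d - 1)*(d + 2)*(d^2 - 10*d + 25) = (d - 5)^3*(d - 1)*(d + 2)*(d - 5)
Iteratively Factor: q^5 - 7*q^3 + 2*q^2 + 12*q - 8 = (q - 2)*(q^4 + 2*q^3 - 3*q^2 - 4*q + 4) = (q - 2)*(q + 2)*(q^3 - 3*q + 2) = (q - 2)*(q - 1)*(q + 2)*(q^2 + q - 2) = (q - 2)*(q - 1)^2*(q + 2)*(q + 2)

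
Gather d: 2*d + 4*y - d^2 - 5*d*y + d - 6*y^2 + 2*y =-d^2 + d*(3 - 5*y) - 6*y^2 + 6*y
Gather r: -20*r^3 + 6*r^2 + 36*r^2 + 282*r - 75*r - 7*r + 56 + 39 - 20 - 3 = -20*r^3 + 42*r^2 + 200*r + 72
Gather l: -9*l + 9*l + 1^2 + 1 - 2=0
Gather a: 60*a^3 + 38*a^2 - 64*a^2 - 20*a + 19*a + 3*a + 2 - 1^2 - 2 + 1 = 60*a^3 - 26*a^2 + 2*a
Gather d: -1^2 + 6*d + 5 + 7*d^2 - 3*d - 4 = 7*d^2 + 3*d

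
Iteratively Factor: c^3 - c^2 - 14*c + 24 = (c + 4)*(c^2 - 5*c + 6) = (c - 3)*(c + 4)*(c - 2)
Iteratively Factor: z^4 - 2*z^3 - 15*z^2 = (z)*(z^3 - 2*z^2 - 15*z) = z*(z + 3)*(z^2 - 5*z) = z*(z - 5)*(z + 3)*(z)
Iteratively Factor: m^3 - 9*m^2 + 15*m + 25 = (m - 5)*(m^2 - 4*m - 5) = (m - 5)^2*(m + 1)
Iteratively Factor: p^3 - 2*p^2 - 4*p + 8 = (p - 2)*(p^2 - 4) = (p - 2)*(p + 2)*(p - 2)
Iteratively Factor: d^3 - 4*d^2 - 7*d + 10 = (d - 5)*(d^2 + d - 2) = (d - 5)*(d - 1)*(d + 2)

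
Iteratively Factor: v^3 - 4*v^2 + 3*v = (v - 1)*(v^2 - 3*v) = (v - 3)*(v - 1)*(v)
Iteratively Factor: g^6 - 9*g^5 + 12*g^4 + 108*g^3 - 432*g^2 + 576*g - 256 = (g - 4)*(g^5 - 5*g^4 - 8*g^3 + 76*g^2 - 128*g + 64) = (g - 4)*(g - 2)*(g^4 - 3*g^3 - 14*g^2 + 48*g - 32) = (g - 4)*(g - 2)*(g - 1)*(g^3 - 2*g^2 - 16*g + 32) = (g - 4)*(g - 2)^2*(g - 1)*(g^2 - 16) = (g - 4)*(g - 2)^2*(g - 1)*(g + 4)*(g - 4)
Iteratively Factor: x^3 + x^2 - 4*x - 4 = (x + 1)*(x^2 - 4) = (x - 2)*(x + 1)*(x + 2)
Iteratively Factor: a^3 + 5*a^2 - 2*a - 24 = (a + 3)*(a^2 + 2*a - 8) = (a + 3)*(a + 4)*(a - 2)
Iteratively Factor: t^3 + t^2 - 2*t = (t)*(t^2 + t - 2) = t*(t - 1)*(t + 2)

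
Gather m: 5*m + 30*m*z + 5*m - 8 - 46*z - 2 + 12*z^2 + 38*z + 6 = m*(30*z + 10) + 12*z^2 - 8*z - 4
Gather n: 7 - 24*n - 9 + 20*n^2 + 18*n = 20*n^2 - 6*n - 2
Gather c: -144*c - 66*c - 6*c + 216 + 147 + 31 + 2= 396 - 216*c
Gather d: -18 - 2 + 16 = -4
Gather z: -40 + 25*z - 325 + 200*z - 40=225*z - 405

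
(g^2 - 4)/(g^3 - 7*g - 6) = (g - 2)/(g^2 - 2*g - 3)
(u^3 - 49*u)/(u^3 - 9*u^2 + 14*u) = (u + 7)/(u - 2)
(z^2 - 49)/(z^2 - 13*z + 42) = (z + 7)/(z - 6)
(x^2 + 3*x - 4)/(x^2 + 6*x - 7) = (x + 4)/(x + 7)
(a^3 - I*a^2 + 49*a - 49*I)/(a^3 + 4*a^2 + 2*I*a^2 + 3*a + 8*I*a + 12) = (a^2 + 49)/(a^2 + a*(4 + 3*I) + 12*I)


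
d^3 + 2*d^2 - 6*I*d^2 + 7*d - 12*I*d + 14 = (d + 2)*(d - 7*I)*(d + I)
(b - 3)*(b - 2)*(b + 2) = b^3 - 3*b^2 - 4*b + 12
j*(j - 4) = j^2 - 4*j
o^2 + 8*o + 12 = (o + 2)*(o + 6)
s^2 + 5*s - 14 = (s - 2)*(s + 7)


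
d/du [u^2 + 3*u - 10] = 2*u + 3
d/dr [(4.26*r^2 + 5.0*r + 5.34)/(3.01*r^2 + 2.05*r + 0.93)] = (-6.317*r^2 - 24.2232*r - 6.297)/(9.0601*r^4 + 12.341*r^3 + 9.8011*r^2 + 3.813*r + 0.8649)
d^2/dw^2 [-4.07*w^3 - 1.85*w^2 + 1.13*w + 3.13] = -24.42*w - 3.7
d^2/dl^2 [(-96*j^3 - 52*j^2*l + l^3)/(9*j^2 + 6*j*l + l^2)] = j^2*(48*j - 50*l)/(81*j^4 + 108*j^3*l + 54*j^2*l^2 + 12*j*l^3 + l^4)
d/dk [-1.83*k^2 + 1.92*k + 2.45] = 1.92 - 3.66*k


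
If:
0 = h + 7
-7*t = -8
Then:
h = -7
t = 8/7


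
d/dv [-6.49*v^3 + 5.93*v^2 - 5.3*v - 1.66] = -19.47*v^2 + 11.86*v - 5.3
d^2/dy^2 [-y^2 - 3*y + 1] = -2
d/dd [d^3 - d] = 3*d^2 - 1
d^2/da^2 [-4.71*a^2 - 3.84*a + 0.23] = -9.42000000000000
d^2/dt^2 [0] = 0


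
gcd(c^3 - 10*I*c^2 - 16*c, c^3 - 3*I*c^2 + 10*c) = c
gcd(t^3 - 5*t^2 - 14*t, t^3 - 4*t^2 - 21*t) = t^2 - 7*t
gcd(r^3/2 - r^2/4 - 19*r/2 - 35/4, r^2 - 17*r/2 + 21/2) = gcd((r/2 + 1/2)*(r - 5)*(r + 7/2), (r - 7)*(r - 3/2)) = 1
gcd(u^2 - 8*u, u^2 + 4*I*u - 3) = 1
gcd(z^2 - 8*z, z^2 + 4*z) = z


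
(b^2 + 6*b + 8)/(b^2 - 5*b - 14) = (b + 4)/(b - 7)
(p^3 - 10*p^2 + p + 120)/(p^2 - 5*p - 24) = p - 5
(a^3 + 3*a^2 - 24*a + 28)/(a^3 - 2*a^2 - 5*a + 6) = (a^3 + 3*a^2 - 24*a + 28)/(a^3 - 2*a^2 - 5*a + 6)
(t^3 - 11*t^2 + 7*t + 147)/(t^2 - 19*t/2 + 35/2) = 2*(t^2 - 4*t - 21)/(2*t - 5)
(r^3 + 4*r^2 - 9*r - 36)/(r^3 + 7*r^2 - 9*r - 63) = (r + 4)/(r + 7)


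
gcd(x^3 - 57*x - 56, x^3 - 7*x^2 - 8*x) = x^2 - 7*x - 8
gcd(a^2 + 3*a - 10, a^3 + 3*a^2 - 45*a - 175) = a + 5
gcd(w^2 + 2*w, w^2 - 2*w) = w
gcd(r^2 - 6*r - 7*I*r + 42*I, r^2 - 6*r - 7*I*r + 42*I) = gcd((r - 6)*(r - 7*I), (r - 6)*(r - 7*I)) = r^2 + r*(-6 - 7*I) + 42*I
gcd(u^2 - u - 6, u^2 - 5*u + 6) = u - 3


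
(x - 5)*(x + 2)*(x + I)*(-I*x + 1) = -I*x^4 + 2*x^3 + 3*I*x^3 - 6*x^2 + 11*I*x^2 - 20*x - 3*I*x - 10*I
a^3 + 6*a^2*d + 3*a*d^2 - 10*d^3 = (a - d)*(a + 2*d)*(a + 5*d)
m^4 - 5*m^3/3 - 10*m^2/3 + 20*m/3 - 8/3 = (m - 2)*(m - 1)*(m - 2/3)*(m + 2)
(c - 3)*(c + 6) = c^2 + 3*c - 18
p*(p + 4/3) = p^2 + 4*p/3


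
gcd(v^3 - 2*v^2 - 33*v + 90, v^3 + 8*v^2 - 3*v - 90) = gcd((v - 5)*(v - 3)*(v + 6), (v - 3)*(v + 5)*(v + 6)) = v^2 + 3*v - 18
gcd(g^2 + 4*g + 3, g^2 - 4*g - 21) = g + 3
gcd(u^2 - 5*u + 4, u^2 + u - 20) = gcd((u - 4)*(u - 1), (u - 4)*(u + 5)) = u - 4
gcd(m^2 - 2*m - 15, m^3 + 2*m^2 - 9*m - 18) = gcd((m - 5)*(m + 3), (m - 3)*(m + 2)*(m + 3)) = m + 3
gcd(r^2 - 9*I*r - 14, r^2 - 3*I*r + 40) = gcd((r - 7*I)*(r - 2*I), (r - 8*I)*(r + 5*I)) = 1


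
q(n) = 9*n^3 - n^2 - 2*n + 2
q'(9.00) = 2167.00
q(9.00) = 6464.00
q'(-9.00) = 2203.00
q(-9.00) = -6622.00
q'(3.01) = 236.60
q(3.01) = 232.36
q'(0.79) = 13.27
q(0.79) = 4.23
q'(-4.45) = 541.57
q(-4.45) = -801.99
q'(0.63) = 7.46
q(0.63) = 2.59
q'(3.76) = 372.20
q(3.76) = 458.76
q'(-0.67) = 11.46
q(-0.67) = 0.18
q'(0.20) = -1.32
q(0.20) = 1.63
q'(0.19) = -1.41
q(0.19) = 1.65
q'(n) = 27*n^2 - 2*n - 2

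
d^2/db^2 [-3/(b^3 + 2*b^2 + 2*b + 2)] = 6*((3*b + 2)*(b^3 + 2*b^2 + 2*b + 2) - (3*b^2 + 4*b + 2)^2)/(b^3 + 2*b^2 + 2*b + 2)^3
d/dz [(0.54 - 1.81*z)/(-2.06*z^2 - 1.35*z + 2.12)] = (-3.7286*z^2 + 2.2248*z - 3.1082)/(4.2436*z^4 + 5.562*z^3 - 6.9119*z^2 - 5.724*z + 4.4944)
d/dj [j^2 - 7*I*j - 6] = 2*j - 7*I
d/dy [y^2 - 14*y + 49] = 2*y - 14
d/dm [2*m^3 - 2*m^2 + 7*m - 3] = 6*m^2 - 4*m + 7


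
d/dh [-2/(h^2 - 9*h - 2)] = 2*(2*h - 9)/(-h^2 + 9*h + 2)^2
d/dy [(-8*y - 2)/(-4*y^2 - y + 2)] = 2*(16*y^2 + 4*y - (4*y + 1)*(8*y + 1) - 8)/(4*y^2 + y - 2)^2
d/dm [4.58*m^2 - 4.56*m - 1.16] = 9.16*m - 4.56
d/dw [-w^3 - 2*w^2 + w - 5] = -3*w^2 - 4*w + 1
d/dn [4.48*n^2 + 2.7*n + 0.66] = 8.96*n + 2.7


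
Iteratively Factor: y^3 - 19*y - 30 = (y - 5)*(y^2 + 5*y + 6) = (y - 5)*(y + 2)*(y + 3)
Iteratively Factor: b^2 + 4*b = (b + 4)*(b)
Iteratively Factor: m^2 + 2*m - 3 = (m + 3)*(m - 1)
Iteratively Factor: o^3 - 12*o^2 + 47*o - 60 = (o - 3)*(o^2 - 9*o + 20) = (o - 5)*(o - 3)*(o - 4)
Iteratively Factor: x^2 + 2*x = (x)*(x + 2)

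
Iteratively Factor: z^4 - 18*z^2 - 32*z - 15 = (z - 5)*(z^3 + 5*z^2 + 7*z + 3) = (z - 5)*(z + 1)*(z^2 + 4*z + 3) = (z - 5)*(z + 1)*(z + 3)*(z + 1)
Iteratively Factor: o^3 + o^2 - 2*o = (o)*(o^2 + o - 2) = o*(o + 2)*(o - 1)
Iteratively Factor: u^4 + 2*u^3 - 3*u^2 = (u + 3)*(u^3 - u^2) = (u - 1)*(u + 3)*(u^2) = u*(u - 1)*(u + 3)*(u)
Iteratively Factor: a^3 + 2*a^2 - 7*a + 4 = (a - 1)*(a^2 + 3*a - 4) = (a - 1)*(a + 4)*(a - 1)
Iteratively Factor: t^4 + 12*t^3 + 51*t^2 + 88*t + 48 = (t + 4)*(t^3 + 8*t^2 + 19*t + 12) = (t + 3)*(t + 4)*(t^2 + 5*t + 4) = (t + 3)*(t + 4)^2*(t + 1)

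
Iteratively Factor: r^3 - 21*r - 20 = (r + 4)*(r^2 - 4*r - 5) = (r - 5)*(r + 4)*(r + 1)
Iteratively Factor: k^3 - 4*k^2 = (k - 4)*(k^2) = k*(k - 4)*(k)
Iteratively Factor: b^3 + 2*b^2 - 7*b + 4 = (b - 1)*(b^2 + 3*b - 4) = (b - 1)^2*(b + 4)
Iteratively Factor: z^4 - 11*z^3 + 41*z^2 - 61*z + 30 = (z - 2)*(z^3 - 9*z^2 + 23*z - 15) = (z - 5)*(z - 2)*(z^2 - 4*z + 3) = (z - 5)*(z - 2)*(z - 1)*(z - 3)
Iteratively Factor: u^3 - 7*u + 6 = (u - 2)*(u^2 + 2*u - 3) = (u - 2)*(u + 3)*(u - 1)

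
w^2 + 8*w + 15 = (w + 3)*(w + 5)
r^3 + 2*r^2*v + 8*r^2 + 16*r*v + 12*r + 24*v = (r + 2)*(r + 6)*(r + 2*v)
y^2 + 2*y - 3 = (y - 1)*(y + 3)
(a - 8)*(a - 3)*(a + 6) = a^3 - 5*a^2 - 42*a + 144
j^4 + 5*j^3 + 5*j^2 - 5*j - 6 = (j - 1)*(j + 1)*(j + 2)*(j + 3)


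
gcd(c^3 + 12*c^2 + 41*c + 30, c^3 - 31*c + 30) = c + 6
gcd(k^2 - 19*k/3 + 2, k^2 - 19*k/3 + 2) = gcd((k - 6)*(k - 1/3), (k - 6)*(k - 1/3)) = k^2 - 19*k/3 + 2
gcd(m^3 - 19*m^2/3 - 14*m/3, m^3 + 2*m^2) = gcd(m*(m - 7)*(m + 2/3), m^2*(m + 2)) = m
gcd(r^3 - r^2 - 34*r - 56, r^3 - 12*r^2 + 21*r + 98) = r^2 - 5*r - 14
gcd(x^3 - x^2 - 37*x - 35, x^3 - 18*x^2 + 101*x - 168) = x - 7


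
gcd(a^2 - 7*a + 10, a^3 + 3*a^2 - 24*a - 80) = a - 5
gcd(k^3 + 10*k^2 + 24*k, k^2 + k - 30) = k + 6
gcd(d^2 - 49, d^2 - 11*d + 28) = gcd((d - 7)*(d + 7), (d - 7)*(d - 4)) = d - 7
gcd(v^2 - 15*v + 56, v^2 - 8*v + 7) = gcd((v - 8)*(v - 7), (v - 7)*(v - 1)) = v - 7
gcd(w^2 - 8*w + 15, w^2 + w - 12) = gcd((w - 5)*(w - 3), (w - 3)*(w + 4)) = w - 3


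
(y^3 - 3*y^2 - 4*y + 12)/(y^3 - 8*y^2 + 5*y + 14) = (y^2 - y - 6)/(y^2 - 6*y - 7)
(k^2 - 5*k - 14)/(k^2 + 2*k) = (k - 7)/k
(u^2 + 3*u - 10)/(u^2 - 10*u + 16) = (u + 5)/(u - 8)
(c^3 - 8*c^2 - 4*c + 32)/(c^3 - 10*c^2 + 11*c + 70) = (c^2 - 10*c + 16)/(c^2 - 12*c + 35)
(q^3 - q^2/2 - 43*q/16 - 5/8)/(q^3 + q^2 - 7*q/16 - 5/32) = 2*(q - 2)/(2*q - 1)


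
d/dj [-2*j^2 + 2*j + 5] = 2 - 4*j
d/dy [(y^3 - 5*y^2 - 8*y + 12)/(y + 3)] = 2*(y^3 + 2*y^2 - 15*y - 18)/(y^2 + 6*y + 9)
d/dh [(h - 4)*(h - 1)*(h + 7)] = 3*h^2 + 4*h - 31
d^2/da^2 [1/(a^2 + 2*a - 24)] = 2*(-a^2 - 2*a + 4*(a + 1)^2 + 24)/(a^2 + 2*a - 24)^3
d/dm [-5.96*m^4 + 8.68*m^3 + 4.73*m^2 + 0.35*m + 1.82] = -23.84*m^3 + 26.04*m^2 + 9.46*m + 0.35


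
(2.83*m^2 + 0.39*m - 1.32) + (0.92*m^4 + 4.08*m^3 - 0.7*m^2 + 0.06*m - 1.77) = 0.92*m^4 + 4.08*m^3 + 2.13*m^2 + 0.45*m - 3.09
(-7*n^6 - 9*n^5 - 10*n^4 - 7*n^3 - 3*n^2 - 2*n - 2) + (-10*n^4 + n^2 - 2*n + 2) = -7*n^6 - 9*n^5 - 20*n^4 - 7*n^3 - 2*n^2 - 4*n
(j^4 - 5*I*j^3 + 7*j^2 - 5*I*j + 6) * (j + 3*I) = j^5 - 2*I*j^4 + 22*j^3 + 16*I*j^2 + 21*j + 18*I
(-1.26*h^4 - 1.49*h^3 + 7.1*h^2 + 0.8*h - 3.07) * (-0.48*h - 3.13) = 0.6048*h^5 + 4.659*h^4 + 1.2557*h^3 - 22.607*h^2 - 1.0304*h + 9.6091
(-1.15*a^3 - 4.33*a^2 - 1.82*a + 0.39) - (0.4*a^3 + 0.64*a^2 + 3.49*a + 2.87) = -1.55*a^3 - 4.97*a^2 - 5.31*a - 2.48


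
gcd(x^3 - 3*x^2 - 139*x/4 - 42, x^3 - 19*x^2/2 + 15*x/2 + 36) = x^2 - 13*x/2 - 12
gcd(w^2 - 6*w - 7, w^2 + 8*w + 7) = w + 1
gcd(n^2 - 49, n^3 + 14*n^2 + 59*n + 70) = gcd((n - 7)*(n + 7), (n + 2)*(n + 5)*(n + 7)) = n + 7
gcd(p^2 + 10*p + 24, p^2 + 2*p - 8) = p + 4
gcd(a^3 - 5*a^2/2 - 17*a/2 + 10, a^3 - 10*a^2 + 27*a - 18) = a - 1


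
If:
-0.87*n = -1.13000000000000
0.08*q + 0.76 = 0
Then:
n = 1.30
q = -9.50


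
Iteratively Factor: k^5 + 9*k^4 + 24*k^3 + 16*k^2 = (k + 4)*(k^4 + 5*k^3 + 4*k^2) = (k + 1)*(k + 4)*(k^3 + 4*k^2) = k*(k + 1)*(k + 4)*(k^2 + 4*k) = k*(k + 1)*(k + 4)^2*(k)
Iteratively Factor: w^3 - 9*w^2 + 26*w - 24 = (w - 2)*(w^2 - 7*w + 12) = (w - 3)*(w - 2)*(w - 4)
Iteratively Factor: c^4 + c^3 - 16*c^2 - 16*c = (c)*(c^3 + c^2 - 16*c - 16) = c*(c + 1)*(c^2 - 16) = c*(c + 1)*(c + 4)*(c - 4)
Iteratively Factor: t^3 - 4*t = (t)*(t^2 - 4) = t*(t - 2)*(t + 2)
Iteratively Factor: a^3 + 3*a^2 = (a)*(a^2 + 3*a) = a^2*(a + 3)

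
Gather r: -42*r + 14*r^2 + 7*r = 14*r^2 - 35*r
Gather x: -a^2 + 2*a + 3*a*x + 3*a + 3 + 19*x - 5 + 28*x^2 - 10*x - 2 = -a^2 + 5*a + 28*x^2 + x*(3*a + 9) - 4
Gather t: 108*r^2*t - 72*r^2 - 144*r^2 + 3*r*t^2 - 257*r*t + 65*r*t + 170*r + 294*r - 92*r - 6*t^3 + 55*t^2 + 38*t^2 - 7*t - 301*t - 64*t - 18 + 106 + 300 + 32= -216*r^2 + 372*r - 6*t^3 + t^2*(3*r + 93) + t*(108*r^2 - 192*r - 372) + 420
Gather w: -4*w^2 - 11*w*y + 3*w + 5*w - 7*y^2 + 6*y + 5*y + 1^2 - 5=-4*w^2 + w*(8 - 11*y) - 7*y^2 + 11*y - 4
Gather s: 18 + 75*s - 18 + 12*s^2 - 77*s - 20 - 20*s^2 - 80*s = -8*s^2 - 82*s - 20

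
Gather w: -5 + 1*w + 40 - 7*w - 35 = -6*w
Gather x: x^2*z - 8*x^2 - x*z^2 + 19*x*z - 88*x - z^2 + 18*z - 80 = x^2*(z - 8) + x*(-z^2 + 19*z - 88) - z^2 + 18*z - 80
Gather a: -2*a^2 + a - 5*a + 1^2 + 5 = -2*a^2 - 4*a + 6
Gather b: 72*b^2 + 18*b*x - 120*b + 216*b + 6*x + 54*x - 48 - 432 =72*b^2 + b*(18*x + 96) + 60*x - 480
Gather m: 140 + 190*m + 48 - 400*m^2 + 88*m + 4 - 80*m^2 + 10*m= -480*m^2 + 288*m + 192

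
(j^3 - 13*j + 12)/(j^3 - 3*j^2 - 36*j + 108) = (j^2 + 3*j - 4)/(j^2 - 36)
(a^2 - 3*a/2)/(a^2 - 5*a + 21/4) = 2*a/(2*a - 7)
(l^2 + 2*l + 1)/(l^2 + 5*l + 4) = (l + 1)/(l + 4)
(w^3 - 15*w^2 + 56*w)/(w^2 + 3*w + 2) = w*(w^2 - 15*w + 56)/(w^2 + 3*w + 2)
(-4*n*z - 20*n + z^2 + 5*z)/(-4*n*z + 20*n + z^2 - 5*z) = (z + 5)/(z - 5)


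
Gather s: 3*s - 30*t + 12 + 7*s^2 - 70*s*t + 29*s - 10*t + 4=7*s^2 + s*(32 - 70*t) - 40*t + 16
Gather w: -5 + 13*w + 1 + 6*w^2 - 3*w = 6*w^2 + 10*w - 4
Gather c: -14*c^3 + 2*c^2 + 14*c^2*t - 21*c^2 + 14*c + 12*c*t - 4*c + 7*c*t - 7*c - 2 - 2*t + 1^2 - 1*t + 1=-14*c^3 + c^2*(14*t - 19) + c*(19*t + 3) - 3*t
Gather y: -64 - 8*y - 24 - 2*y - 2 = -10*y - 90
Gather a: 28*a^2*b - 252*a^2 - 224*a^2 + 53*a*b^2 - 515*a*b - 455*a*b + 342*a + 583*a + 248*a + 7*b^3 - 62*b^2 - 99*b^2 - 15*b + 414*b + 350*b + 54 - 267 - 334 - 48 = a^2*(28*b - 476) + a*(53*b^2 - 970*b + 1173) + 7*b^3 - 161*b^2 + 749*b - 595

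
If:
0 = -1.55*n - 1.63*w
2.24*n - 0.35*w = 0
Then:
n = 0.00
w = 0.00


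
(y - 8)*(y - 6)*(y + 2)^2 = y^4 - 10*y^3 - 4*y^2 + 136*y + 192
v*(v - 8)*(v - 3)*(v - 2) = v^4 - 13*v^3 + 46*v^2 - 48*v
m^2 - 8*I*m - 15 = (m - 5*I)*(m - 3*I)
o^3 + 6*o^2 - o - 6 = (o - 1)*(o + 1)*(o + 6)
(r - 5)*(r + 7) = r^2 + 2*r - 35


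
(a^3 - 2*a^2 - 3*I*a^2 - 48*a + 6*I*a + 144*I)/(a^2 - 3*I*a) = a - 2 - 48/a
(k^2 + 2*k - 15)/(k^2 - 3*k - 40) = (k - 3)/(k - 8)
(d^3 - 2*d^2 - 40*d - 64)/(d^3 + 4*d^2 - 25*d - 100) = (d^2 - 6*d - 16)/(d^2 - 25)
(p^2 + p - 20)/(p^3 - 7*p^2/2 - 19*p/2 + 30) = 2*(p + 5)/(2*p^2 + p - 15)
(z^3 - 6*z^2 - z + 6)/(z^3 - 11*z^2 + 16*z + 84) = (z^2 - 1)/(z^2 - 5*z - 14)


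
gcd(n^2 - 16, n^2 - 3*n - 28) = n + 4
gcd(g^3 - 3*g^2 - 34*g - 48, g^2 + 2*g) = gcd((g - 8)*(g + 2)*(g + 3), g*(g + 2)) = g + 2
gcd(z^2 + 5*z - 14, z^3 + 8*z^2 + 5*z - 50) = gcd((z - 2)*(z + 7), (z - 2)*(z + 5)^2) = z - 2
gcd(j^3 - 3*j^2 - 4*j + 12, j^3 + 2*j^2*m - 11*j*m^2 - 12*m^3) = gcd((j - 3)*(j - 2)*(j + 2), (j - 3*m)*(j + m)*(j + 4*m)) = 1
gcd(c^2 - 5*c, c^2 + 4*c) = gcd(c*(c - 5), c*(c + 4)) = c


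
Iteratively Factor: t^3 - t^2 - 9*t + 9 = (t + 3)*(t^2 - 4*t + 3) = (t - 1)*(t + 3)*(t - 3)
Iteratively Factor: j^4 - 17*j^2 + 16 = (j - 4)*(j^3 + 4*j^2 - j - 4) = (j - 4)*(j + 1)*(j^2 + 3*j - 4) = (j - 4)*(j - 1)*(j + 1)*(j + 4)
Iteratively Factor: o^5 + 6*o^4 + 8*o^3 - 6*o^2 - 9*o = (o + 1)*(o^4 + 5*o^3 + 3*o^2 - 9*o) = o*(o + 1)*(o^3 + 5*o^2 + 3*o - 9) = o*(o + 1)*(o + 3)*(o^2 + 2*o - 3) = o*(o + 1)*(o + 3)^2*(o - 1)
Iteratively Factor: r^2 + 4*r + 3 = (r + 1)*(r + 3)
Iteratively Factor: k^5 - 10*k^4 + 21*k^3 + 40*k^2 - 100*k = (k - 5)*(k^4 - 5*k^3 - 4*k^2 + 20*k) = k*(k - 5)*(k^3 - 5*k^2 - 4*k + 20) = k*(k - 5)*(k - 2)*(k^2 - 3*k - 10) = k*(k - 5)*(k - 2)*(k + 2)*(k - 5)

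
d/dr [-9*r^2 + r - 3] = 1 - 18*r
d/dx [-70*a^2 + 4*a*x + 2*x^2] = 4*a + 4*x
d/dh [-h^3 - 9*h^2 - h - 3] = -3*h^2 - 18*h - 1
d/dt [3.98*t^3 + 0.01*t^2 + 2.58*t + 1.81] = 11.94*t^2 + 0.02*t + 2.58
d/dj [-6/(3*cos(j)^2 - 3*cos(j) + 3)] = 2*(1 - 2*cos(j))*sin(j)/(sin(j)^2 + cos(j) - 2)^2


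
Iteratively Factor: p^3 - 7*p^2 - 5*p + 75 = (p + 3)*(p^2 - 10*p + 25) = (p - 5)*(p + 3)*(p - 5)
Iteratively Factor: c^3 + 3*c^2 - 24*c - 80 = (c + 4)*(c^2 - c - 20) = (c - 5)*(c + 4)*(c + 4)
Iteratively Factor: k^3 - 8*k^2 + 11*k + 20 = (k - 4)*(k^2 - 4*k - 5) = (k - 4)*(k + 1)*(k - 5)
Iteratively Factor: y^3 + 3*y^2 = (y)*(y^2 + 3*y) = y*(y + 3)*(y)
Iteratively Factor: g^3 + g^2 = (g)*(g^2 + g) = g^2*(g + 1)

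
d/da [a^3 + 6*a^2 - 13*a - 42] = 3*a^2 + 12*a - 13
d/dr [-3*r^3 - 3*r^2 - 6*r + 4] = -9*r^2 - 6*r - 6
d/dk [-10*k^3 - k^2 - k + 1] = -30*k^2 - 2*k - 1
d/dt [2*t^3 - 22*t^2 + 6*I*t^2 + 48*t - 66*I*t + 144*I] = 6*t^2 + t*(-44 + 12*I) + 48 - 66*I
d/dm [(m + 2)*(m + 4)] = 2*m + 6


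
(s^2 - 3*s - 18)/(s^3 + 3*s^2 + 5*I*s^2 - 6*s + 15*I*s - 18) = (s - 6)/(s^2 + 5*I*s - 6)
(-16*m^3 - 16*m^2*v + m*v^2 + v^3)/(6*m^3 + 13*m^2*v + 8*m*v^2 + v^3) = (-16*m^2 + v^2)/(6*m^2 + 7*m*v + v^2)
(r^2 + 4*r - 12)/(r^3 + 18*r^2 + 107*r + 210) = (r - 2)/(r^2 + 12*r + 35)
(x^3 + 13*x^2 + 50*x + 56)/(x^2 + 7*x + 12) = (x^2 + 9*x + 14)/(x + 3)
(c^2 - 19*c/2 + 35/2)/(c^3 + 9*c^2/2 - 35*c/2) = (c - 7)/(c*(c + 7))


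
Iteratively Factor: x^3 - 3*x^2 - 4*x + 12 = (x + 2)*(x^2 - 5*x + 6) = (x - 3)*(x + 2)*(x - 2)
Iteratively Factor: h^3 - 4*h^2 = (h)*(h^2 - 4*h) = h^2*(h - 4)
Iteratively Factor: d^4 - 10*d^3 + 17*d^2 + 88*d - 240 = (d - 4)*(d^3 - 6*d^2 - 7*d + 60) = (d - 4)^2*(d^2 - 2*d - 15) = (d - 4)^2*(d + 3)*(d - 5)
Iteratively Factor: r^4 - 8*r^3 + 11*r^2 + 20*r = (r + 1)*(r^3 - 9*r^2 + 20*r) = (r - 5)*(r + 1)*(r^2 - 4*r) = (r - 5)*(r - 4)*(r + 1)*(r)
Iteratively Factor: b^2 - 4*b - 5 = (b + 1)*(b - 5)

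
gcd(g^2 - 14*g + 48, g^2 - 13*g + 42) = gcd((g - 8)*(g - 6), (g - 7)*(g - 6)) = g - 6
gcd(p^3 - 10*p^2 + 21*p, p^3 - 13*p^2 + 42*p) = p^2 - 7*p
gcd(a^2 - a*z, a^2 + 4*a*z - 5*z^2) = -a + z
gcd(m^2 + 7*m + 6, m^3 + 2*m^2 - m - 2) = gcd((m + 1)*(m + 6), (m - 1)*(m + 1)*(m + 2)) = m + 1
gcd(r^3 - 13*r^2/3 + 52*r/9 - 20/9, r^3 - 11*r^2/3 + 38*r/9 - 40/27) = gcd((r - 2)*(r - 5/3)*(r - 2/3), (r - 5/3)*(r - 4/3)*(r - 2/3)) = r^2 - 7*r/3 + 10/9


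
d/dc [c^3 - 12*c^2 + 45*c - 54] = 3*c^2 - 24*c + 45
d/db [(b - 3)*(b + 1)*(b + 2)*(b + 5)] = 4*b^3 + 15*b^2 - 14*b - 41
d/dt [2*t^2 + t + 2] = 4*t + 1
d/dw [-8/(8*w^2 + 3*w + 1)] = 8*(16*w + 3)/(8*w^2 + 3*w + 1)^2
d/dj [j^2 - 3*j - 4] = 2*j - 3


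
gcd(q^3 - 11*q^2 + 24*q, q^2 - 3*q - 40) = q - 8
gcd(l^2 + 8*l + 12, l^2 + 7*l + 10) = l + 2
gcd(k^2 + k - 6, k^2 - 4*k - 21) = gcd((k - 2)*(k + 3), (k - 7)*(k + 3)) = k + 3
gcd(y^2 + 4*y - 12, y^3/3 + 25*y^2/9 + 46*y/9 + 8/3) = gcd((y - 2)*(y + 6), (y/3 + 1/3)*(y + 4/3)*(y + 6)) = y + 6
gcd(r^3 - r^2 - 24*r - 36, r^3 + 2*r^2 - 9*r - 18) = r^2 + 5*r + 6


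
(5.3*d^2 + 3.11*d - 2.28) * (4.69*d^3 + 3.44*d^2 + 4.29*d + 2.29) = 24.857*d^5 + 32.8179*d^4 + 22.7422*d^3 + 17.6357*d^2 - 2.6593*d - 5.2212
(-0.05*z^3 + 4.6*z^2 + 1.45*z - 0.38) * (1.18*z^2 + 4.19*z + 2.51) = -0.059*z^5 + 5.2185*z^4 + 20.8595*z^3 + 17.1731*z^2 + 2.0473*z - 0.9538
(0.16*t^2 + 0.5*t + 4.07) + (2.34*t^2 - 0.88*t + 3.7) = 2.5*t^2 - 0.38*t + 7.77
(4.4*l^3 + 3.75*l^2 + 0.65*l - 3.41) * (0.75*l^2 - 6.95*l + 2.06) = 3.3*l^5 - 27.7675*l^4 - 16.511*l^3 + 0.65*l^2 + 25.0385*l - 7.0246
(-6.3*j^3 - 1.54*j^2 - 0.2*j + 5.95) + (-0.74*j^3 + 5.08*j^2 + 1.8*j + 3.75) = -7.04*j^3 + 3.54*j^2 + 1.6*j + 9.7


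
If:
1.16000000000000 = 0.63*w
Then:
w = 1.84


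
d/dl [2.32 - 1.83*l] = -1.83000000000000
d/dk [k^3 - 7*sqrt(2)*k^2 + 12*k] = 3*k^2 - 14*sqrt(2)*k + 12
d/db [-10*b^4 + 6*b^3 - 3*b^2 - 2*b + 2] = -40*b^3 + 18*b^2 - 6*b - 2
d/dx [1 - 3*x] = -3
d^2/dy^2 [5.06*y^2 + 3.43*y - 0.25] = 10.1200000000000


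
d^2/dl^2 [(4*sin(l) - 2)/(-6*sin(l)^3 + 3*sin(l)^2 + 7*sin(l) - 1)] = 2*(288*sin(l)^7 - 432*sin(l)^6 + 120*sin(l)^5 + 498*sin(l)^4 - 465*sin(l)^3 - 101*sin(l)^2 + 49*sin(l) + 76)/(6*sin(l)^3 - 3*sin(l)^2 - 7*sin(l) + 1)^3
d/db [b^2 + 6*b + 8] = 2*b + 6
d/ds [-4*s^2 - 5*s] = -8*s - 5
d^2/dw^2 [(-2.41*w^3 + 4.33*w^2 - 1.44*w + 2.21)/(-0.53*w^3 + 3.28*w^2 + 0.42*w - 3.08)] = (5.94649400000002*w^6 + 5.64577199999991*w^5 - 75.4614*w^4 + 253.525024*w^3 - 449.078388*w^2 + 227.836728*w - 123.858952)/(0.148877*w^9 - 2.764056*w^8 + 16.751922*w^7 - 28.311268*w^6 - 45.40074*w^5 + 93.558192*w^4 + 40.467336*w^3 - 91.71624*w^2 - 11.952864*w + 29.218112)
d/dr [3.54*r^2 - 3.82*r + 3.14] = 7.08*r - 3.82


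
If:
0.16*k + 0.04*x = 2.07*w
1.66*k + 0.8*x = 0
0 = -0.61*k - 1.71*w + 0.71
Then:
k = 1.05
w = 0.04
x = -2.19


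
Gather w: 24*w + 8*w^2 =8*w^2 + 24*w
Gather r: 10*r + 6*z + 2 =10*r + 6*z + 2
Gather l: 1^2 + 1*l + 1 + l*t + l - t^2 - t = l*(t + 2) - t^2 - t + 2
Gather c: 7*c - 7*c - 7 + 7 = 0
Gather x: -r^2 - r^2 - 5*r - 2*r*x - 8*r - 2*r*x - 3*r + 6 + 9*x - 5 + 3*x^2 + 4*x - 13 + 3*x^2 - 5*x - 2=-2*r^2 - 16*r + 6*x^2 + x*(8 - 4*r) - 14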